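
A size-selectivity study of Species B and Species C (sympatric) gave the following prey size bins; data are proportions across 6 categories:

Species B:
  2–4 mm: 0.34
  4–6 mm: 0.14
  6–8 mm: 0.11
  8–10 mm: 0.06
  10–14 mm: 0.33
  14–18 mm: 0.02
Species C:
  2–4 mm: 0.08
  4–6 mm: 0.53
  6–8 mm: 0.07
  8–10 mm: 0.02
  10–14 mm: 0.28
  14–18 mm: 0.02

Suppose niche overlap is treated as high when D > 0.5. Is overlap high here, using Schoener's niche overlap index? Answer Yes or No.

Yes

Σ|p₁ᵢ − p₂ᵢ| = 0.26 + 0.39 + 0.04 + 0.04 + 0.05 + 0.00 = 0.78
D = 1 − ½ × 0.78 = 1 − 0.390 = 0.6100
D = 0.6100 > 0.5 → Yes.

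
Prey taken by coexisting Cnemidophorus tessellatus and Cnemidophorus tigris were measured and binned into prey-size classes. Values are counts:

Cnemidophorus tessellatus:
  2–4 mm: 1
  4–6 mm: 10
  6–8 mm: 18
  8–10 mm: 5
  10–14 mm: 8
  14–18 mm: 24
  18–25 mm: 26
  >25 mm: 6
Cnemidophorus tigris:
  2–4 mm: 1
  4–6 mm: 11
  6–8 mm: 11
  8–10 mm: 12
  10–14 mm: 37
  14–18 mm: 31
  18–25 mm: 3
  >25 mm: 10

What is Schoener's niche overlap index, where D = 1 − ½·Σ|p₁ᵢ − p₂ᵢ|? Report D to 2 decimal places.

0.66

Proportions for Cnemidophorus tessellatus (n=98): 1/98=0.0102, 10/98=0.1020, 18/98=0.1837, 5/98=0.0510, 8/98=0.0816, 24/98=0.2449, 26/98=0.2653, 6/98=0.0612
Proportions for Cnemidophorus tigris (n=116): 1/116=0.0086, 11/116=0.0948, 11/116=0.0948, 12/116=0.1034, 37/116=0.3190, 31/116=0.2672, 3/116=0.0259, 10/116=0.0862
Σ|p₁ᵢ − p₂ᵢ| = 0.0016 + 0.0072 + 0.0889 + 0.0524 + 0.2374 + 0.0223 + 0.2394 + 0.0250 = 0.6742
D = 1 − ½ × 0.6742 = 1 − 0.33710 = 0.66290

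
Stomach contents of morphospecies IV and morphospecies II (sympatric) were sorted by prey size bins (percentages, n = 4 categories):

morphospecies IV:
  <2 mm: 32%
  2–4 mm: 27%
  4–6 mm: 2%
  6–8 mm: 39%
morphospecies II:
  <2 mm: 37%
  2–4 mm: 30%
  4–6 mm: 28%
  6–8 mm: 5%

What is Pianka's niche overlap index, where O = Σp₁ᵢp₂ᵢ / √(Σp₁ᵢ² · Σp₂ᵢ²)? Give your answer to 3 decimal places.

0.707

Convert percentages to proportions (divide by 100).
Σ p₁ᵢp₂ᵢ = 0.1184 + 0.0810 + 0.0056 + 0.0195 = 0.2245
Σp_1ᵢ² = 0.32² + 0.27² + 0.02² + 0.39² = 0.1024 + 0.0729 + 0.0004 + 0.1521 = 0.3278
Σp_2ᵢ² = 0.37² + 0.30² + 0.28² + 0.05² = 0.1369 + 0.0900 + 0.0784 + 0.0025 = 0.3078
O = 0.2245 / √(0.3278 × 0.3078) = 0.2245 / 0.317643 = 0.70677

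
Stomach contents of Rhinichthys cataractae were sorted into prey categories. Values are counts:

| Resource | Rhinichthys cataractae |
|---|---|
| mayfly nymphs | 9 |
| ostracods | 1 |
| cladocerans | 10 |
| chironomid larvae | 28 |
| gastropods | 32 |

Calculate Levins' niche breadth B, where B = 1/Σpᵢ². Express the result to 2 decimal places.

3.22

Proportions for Rhinichthys cataractae (n=80): 9/80=0.1125, 1/80=0.0125, 10/80=0.1250, 28/80=0.3500, 32/80=0.4000
Σpᵢ² = 0.1125² + 0.0125² + 0.1250² + 0.3500² + 0.4000² = 0.012656 + 0.000156 + 0.015625 + 0.122500 + 0.160000 = 0.310937
B = 1 / 0.310937 = 3.2161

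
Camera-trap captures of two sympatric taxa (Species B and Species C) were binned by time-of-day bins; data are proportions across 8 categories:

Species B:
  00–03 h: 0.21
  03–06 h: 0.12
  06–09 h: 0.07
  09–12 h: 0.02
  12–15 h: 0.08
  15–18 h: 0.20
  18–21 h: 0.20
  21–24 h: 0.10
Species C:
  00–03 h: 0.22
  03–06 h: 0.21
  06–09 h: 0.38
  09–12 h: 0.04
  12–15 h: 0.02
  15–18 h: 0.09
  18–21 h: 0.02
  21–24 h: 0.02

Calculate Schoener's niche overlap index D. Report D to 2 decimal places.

Σ|p₁ᵢ − p₂ᵢ| = 0.01 + 0.09 + 0.31 + 0.02 + 0.06 + 0.11 + 0.18 + 0.08 = 0.86
D = 1 − ½ × 0.86 = 1 − 0.430 = 0.5700

0.57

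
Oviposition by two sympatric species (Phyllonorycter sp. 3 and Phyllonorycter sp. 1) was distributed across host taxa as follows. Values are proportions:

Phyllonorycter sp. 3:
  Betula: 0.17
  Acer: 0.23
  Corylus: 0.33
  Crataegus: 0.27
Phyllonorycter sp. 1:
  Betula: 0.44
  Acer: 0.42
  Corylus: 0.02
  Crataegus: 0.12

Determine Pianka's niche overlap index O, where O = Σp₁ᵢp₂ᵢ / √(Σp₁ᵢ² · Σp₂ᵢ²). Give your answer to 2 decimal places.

Σ p₁ᵢp₂ᵢ = 0.0748 + 0.0966 + 0.0066 + 0.0324 = 0.2104
Σp_1ᵢ² = 0.17² + 0.23² + 0.33² + 0.27² = 0.0289 + 0.0529 + 0.1089 + 0.0729 = 0.2636
Σp_2ᵢ² = 0.44² + 0.42² + 0.02² + 0.12² = 0.1936 + 0.1764 + 0.0004 + 0.0144 = 0.3848
O = 0.2104 / √(0.2636 × 0.3848) = 0.2104 / 0.31849 = 0.6606

0.66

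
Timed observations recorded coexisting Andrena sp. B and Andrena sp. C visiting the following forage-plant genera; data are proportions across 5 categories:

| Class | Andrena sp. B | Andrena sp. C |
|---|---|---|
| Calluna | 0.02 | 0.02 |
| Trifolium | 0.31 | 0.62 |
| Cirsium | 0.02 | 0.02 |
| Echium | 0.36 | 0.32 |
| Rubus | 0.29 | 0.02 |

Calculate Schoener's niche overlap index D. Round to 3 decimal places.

0.690

Σ|p₁ᵢ − p₂ᵢ| = 0.00 + 0.31 + 0.00 + 0.04 + 0.27 = 0.62
D = 1 − ½ × 0.62 = 1 − 0.310 = 0.69000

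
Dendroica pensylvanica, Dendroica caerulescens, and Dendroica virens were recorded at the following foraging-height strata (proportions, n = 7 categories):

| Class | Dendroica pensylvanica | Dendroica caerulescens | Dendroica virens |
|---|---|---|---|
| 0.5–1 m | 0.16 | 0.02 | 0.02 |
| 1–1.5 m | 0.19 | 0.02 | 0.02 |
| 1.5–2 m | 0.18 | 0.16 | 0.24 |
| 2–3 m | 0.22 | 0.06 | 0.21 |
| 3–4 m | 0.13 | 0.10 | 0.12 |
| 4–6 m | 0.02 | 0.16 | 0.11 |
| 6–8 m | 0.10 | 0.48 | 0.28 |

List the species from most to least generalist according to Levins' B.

Dendroica pensylvanica > Dendroica virens > Dendroica caerulescens

Σp_pensᵢ² = 0.16² + 0.19² + 0.18² + 0.22² + 0.13² + 0.02² + 0.10² = 0.0256 + 0.0361 + 0.0324 + 0.0484 + 0.0169 + 0.0004 + 0.0100 = 0.1698
B_pens = 1 / 0.1698 = 5.8893
Σp_caerᵢ² = 0.02² + 0.02² + 0.16² + 0.06² + 0.10² + 0.16² + 0.48² = 0.0004 + 0.0004 + 0.0256 + 0.0036 + 0.0100 + 0.0256 + 0.2304 = 0.2960
B_caer = 1 / 0.2960 = 3.3784
Σp_vireᵢ² = 0.02² + 0.02² + 0.24² + 0.21² + 0.12² + 0.11² + 0.28² = 0.0004 + 0.0004 + 0.0576 + 0.0441 + 0.0144 + 0.0121 + 0.0784 = 0.2074
B_vire = 1 / 0.2074 = 4.8216
Ranking by B (broadest → narrowest): Dendroica pensylvanica (5.89) > Dendroica virens (4.82) > Dendroica caerulescens (3.38)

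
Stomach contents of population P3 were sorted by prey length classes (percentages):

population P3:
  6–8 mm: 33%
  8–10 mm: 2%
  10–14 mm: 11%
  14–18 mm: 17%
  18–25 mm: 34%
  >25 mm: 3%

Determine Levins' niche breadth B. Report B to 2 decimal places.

Convert percentages to proportions (divide by 100).
Σpᵢ² = 0.33² + 0.02² + 0.11² + 0.17² + 0.34² + 0.03² = 0.1089 + 0.0004 + 0.0121 + 0.0289 + 0.1156 + 0.0009 = 0.2668
B = 1 / 0.2668 = 3.7481

3.75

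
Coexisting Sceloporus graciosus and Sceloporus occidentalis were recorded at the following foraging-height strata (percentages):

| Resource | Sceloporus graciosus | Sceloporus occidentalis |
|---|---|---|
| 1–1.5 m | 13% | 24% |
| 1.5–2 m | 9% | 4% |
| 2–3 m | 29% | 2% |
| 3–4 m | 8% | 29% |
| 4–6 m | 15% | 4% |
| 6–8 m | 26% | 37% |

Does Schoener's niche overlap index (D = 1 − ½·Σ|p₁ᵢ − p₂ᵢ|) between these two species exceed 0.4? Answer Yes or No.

Yes

Convert percentages to proportions (divide by 100).
Σ|p₁ᵢ − p₂ᵢ| = 0.11 + 0.05 + 0.27 + 0.21 + 0.11 + 0.11 = 0.86
D = 1 − ½ × 0.86 = 1 − 0.430 = 0.5700
D = 0.5700 > 0.4 → Yes.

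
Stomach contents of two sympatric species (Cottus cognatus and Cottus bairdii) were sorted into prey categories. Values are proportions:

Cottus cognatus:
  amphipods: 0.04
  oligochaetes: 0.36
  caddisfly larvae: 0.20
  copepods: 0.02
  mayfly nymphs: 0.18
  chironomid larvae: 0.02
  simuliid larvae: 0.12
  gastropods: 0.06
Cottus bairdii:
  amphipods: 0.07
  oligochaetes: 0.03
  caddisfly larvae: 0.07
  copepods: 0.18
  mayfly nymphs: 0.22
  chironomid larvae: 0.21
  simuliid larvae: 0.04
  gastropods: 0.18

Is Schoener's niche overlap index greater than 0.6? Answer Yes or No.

No

Σ|p₁ᵢ − p₂ᵢ| = 0.03 + 0.33 + 0.13 + 0.16 + 0.04 + 0.19 + 0.08 + 0.12 = 1.08
D = 1 − ½ × 1.08 = 1 − 0.540 = 0.4600
D = 0.4600 < 0.6 → No.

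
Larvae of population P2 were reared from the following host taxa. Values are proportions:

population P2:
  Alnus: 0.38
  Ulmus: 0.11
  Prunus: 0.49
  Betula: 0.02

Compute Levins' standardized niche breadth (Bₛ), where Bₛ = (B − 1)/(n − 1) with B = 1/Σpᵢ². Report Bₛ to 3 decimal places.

Σpᵢ² = 0.38² + 0.11² + 0.49² + 0.02² = 0.1444 + 0.0121 + 0.2401 + 0.0004 = 0.3970
B = 1 / 0.3970 = 2.51889
Bₛ = (B − 1)/(n − 1) = (2.51889 − 1)/(4 − 1) = 1.51889/3 = 0.50630

0.506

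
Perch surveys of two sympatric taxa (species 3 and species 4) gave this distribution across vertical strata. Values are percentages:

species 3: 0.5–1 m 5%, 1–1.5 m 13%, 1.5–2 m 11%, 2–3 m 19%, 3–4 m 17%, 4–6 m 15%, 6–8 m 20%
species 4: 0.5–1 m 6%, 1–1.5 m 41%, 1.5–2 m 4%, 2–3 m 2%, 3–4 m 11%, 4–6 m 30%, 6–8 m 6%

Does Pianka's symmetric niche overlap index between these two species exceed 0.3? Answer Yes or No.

Yes

Convert percentages to proportions (divide by 100).
Σ p₁ᵢp₂ᵢ = 0.0030 + 0.0533 + 0.0044 + 0.0038 + 0.0187 + 0.0450 + 0.0120 = 0.1402
Σp_1ᵢ² = 0.05² + 0.13² + 0.11² + 0.19² + 0.17² + 0.15² + 0.20² = 0.0025 + 0.0169 + 0.0121 + 0.0361 + 0.0289 + 0.0225 + 0.0400 = 0.1590
Σp_2ᵢ² = 0.06² + 0.41² + 0.04² + 0.02² + 0.11² + 0.30² + 0.06² = 0.0036 + 0.1681 + 0.0016 + 0.0004 + 0.0121 + 0.0900 + 0.0036 = 0.2794
O = 0.1402 / √(0.1590 × 0.2794) = 0.1402 / 0.21077 = 0.6652
O = 0.6652 > 0.3 → Yes.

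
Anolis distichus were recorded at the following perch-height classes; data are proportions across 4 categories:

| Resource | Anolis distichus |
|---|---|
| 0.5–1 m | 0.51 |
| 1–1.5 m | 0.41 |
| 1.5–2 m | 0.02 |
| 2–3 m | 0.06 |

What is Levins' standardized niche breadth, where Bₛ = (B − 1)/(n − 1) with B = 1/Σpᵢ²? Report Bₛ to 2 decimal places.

Σpᵢ² = 0.51² + 0.41² + 0.02² + 0.06² = 0.2601 + 0.1681 + 0.0004 + 0.0036 = 0.4322
B = 1 / 0.4322 = 2.3137
Bₛ = (B − 1)/(n − 1) = (2.3137 − 1)/(4 − 1) = 1.3137/3 = 0.4379

0.44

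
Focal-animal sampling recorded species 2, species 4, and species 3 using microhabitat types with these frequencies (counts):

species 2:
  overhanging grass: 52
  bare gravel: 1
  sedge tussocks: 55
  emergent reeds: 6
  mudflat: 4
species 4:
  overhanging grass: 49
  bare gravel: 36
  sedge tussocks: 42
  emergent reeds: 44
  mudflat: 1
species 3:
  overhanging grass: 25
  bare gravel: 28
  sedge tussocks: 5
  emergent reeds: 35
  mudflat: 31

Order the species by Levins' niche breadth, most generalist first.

Proportions for species 2 (n=118): 52/118=0.4407, 1/118=0.0085, 55/118=0.4661, 6/118=0.0508, 4/118=0.0339
Proportions for species 4 (n=172): 49/172=0.2849, 36/172=0.2093, 42/172=0.2442, 44/172=0.2558, 1/172=0.0058
Proportions for species 3 (n=124): 25/124=0.2016, 28/124=0.2258, 5/124=0.0403, 35/124=0.2823, 31/124=0.2500
Σp_2ᵢ² = 0.4407² + 0.0085² + 0.4661² + 0.0508² + 0.0339² = 0.194216 + 0.000072 + 0.217249 + 0.002581 + 0.001149 = 0.415267
B_2 = 1 / 0.415267 = 2.4081
Σp_4ᵢ² = 0.2849² + 0.2093² + 0.2442² + 0.2558² + 0.0058² = 0.081168 + 0.043806 + 0.059634 + 0.065434 + 0.000034 = 0.250076
B_4 = 1 / 0.250076 = 3.9988
Σp_3ᵢ² = 0.2016² + 0.2258² + 0.0403² + 0.2823² + 0.2500² = 0.040643 + 0.050986 + 0.001624 + 0.079693 + 0.062500 = 0.235446
B_3 = 1 / 0.235446 = 4.2473
Ranking by B (broadest → narrowest): species 3 (4.25) > species 4 (4.00) > species 2 (2.41)

species 3 > species 4 > species 2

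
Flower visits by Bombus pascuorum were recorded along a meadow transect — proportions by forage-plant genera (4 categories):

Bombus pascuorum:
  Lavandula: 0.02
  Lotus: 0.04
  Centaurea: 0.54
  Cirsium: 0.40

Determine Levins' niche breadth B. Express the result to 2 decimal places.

Σpᵢ² = 0.02² + 0.04² + 0.54² + 0.40² = 0.0004 + 0.0016 + 0.2916 + 0.1600 = 0.4536
B = 1 / 0.4536 = 2.2046

2.20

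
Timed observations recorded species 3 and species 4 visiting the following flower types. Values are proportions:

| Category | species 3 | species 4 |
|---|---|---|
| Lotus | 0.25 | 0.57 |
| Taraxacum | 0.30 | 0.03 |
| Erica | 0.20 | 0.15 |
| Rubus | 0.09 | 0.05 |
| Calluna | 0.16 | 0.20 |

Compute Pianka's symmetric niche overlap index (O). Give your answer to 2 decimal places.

Σ p₁ᵢp₂ᵢ = 0.1425 + 0.0090 + 0.0300 + 0.0045 + 0.0320 = 0.2180
Σp_1ᵢ² = 0.25² + 0.30² + 0.20² + 0.09² + 0.16² = 0.0625 + 0.0900 + 0.0400 + 0.0081 + 0.0256 = 0.2262
Σp_2ᵢ² = 0.57² + 0.03² + 0.15² + 0.05² + 0.20² = 0.3249 + 0.0009 + 0.0225 + 0.0025 + 0.0400 = 0.3908
O = 0.2180 / √(0.2262 × 0.3908) = 0.2180 / 0.29732 = 0.7332

0.73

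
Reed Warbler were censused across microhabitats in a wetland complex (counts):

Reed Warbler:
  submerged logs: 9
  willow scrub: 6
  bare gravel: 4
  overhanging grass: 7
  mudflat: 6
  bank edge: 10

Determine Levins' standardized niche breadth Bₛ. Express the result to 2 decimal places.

0.91

Proportions for Reed Warbler (n=42): 9/42=0.2143, 6/42=0.1429, 4/42=0.0952, 7/42=0.1667, 6/42=0.1429, 10/42=0.2381
Σpᵢ² = 0.2143² + 0.1429² + 0.0952² + 0.1667² + 0.1429² + 0.2381² = 0.045924 + 0.020420 + 0.009063 + 0.027789 + 0.020420 + 0.056692 = 0.180308
B = 1 / 0.180308 = 5.5461
Bₛ = (B − 1)/(n − 1) = (5.5461 − 1)/(6 − 1) = 4.5461/5 = 0.9092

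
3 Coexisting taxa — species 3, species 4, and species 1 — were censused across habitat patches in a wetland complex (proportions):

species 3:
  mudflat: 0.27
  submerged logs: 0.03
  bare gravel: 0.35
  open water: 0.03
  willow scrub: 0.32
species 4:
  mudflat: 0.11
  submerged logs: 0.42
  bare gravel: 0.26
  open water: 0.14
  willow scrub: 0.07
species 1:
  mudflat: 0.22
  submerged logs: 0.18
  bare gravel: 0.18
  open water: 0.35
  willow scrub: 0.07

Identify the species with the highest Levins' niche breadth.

species 1

Σp_3ᵢ² = 0.27² + 0.03² + 0.35² + 0.03² + 0.32² = 0.0729 + 0.0009 + 0.1225 + 0.0009 + 0.1024 = 0.2996
B_3 = 1 / 0.2996 = 3.3378
Σp_4ᵢ² = 0.11² + 0.42² + 0.26² + 0.14² + 0.07² = 0.0121 + 0.1764 + 0.0676 + 0.0196 + 0.0049 = 0.2806
B_4 = 1 / 0.2806 = 3.5638
Σp_1ᵢ² = 0.22² + 0.18² + 0.18² + 0.35² + 0.07² = 0.0484 + 0.0324 + 0.0324 + 0.1225 + 0.0049 = 0.2406
B_1 = 1 / 0.2406 = 4.1563
Highest B → broadest niche (most generalist): species 1 (B = 4.16).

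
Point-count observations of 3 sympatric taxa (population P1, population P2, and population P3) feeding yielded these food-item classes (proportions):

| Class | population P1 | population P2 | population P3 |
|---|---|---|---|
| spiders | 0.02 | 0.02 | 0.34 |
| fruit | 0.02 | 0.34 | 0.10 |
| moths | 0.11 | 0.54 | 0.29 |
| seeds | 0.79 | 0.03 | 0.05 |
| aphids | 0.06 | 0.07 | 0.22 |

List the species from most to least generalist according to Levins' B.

population P3 > population P2 > population P1

Σp_P1ᵢ² = 0.02² + 0.02² + 0.11² + 0.79² + 0.06² = 0.0004 + 0.0004 + 0.0121 + 0.6241 + 0.0036 = 0.6406
B_P1 = 1 / 0.6406 = 1.5610
Σp_P2ᵢ² = 0.02² + 0.34² + 0.54² + 0.03² + 0.07² = 0.0004 + 0.1156 + 0.2916 + 0.0009 + 0.0049 = 0.4134
B_P2 = 1 / 0.4134 = 2.4190
Σp_P3ᵢ² = 0.34² + 0.10² + 0.29² + 0.05² + 0.22² = 0.1156 + 0.0100 + 0.0841 + 0.0025 + 0.0484 = 0.2606
B_P3 = 1 / 0.2606 = 3.8373
Ranking by B (broadest → narrowest): population P3 (3.84) > population P2 (2.42) > population P1 (1.56)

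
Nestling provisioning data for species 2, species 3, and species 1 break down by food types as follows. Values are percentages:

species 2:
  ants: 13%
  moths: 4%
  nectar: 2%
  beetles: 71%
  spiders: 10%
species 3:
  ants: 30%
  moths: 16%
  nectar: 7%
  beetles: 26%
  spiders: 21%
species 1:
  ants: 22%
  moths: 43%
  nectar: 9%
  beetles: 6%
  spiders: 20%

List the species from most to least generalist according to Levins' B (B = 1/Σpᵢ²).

Convert percentages to proportions (divide by 100).
Σp_2ᵢ² = 0.13² + 0.04² + 0.02² + 0.71² + 0.10² = 0.0169 + 0.0016 + 0.0004 + 0.5041 + 0.0100 = 0.5330
B_2 = 1 / 0.5330 = 1.8762
Σp_3ᵢ² = 0.30² + 0.16² + 0.07² + 0.26² + 0.21² = 0.0900 + 0.0256 + 0.0049 + 0.0676 + 0.0441 = 0.2322
B_3 = 1 / 0.2322 = 4.3066
Σp_1ᵢ² = 0.22² + 0.43² + 0.09² + 0.06² + 0.20² = 0.0484 + 0.1849 + 0.0081 + 0.0036 + 0.0400 = 0.2850
B_1 = 1 / 0.2850 = 3.5088
Ranking by B (broadest → narrowest): species 3 (4.31) > species 1 (3.51) > species 2 (1.88)

species 3 > species 1 > species 2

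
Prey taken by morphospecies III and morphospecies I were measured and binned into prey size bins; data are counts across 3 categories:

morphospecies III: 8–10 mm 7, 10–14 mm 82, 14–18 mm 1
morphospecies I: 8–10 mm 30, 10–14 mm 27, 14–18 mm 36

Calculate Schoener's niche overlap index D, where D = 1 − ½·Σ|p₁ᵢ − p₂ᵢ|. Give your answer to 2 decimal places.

Proportions for morphospecies III (n=90): 7/90=0.0778, 82/90=0.9111, 1/90=0.0111
Proportions for morphospecies I (n=93): 30/93=0.3226, 27/93=0.2903, 36/93=0.3871
Σ|p₁ᵢ − p₂ᵢ| = 0.2448 + 0.6208 + 0.3760 = 1.2416
D = 1 − ½ × 1.2416 = 1 − 0.62080 = 0.37920

0.38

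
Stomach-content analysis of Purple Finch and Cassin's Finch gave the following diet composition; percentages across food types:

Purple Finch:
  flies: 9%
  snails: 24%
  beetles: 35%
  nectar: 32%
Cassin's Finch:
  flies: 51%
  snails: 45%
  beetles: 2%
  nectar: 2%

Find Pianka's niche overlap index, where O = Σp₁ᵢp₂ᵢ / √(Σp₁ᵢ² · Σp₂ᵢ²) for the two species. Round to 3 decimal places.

Convert percentages to proportions (divide by 100).
Σ p₁ᵢp₂ᵢ = 0.0459 + 0.1080 + 0.0070 + 0.0064 = 0.1673
Σp_1ᵢ² = 0.09² + 0.24² + 0.35² + 0.32² = 0.0081 + 0.0576 + 0.1225 + 0.1024 = 0.2906
Σp_2ᵢ² = 0.51² + 0.45² + 0.02² + 0.02² = 0.2601 + 0.2025 + 0.0004 + 0.0004 = 0.4634
O = 0.1673 / √(0.2906 × 0.4634) = 0.1673 / 0.366966 = 0.45590

0.456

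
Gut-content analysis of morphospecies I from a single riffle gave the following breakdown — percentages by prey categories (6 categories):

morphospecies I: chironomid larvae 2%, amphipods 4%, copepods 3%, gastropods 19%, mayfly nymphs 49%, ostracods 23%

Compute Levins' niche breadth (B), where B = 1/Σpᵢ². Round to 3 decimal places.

3.012

Convert percentages to proportions (divide by 100).
Σpᵢ² = 0.02² + 0.04² + 0.03² + 0.19² + 0.49² + 0.23² = 0.0004 + 0.0016 + 0.0009 + 0.0361 + 0.2401 + 0.0529 = 0.3320
B = 1 / 0.3320 = 3.01205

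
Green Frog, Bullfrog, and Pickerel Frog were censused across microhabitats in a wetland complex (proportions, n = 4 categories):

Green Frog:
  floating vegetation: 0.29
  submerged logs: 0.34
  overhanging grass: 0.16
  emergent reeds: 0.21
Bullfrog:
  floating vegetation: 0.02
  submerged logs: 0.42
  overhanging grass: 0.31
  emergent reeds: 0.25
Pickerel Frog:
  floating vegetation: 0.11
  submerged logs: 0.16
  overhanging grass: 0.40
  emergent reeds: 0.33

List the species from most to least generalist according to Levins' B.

Green Frog > Pickerel Frog > Bullfrog

Σp_Greeᵢ² = 0.29² + 0.34² + 0.16² + 0.21² = 0.0841 + 0.1156 + 0.0256 + 0.0441 = 0.2694
B_Gree = 1 / 0.2694 = 3.7120
Σp_Bullᵢ² = 0.02² + 0.42² + 0.31² + 0.25² = 0.0004 + 0.1764 + 0.0961 + 0.0625 = 0.3354
B_Bull = 1 / 0.3354 = 2.9815
Σp_Pickᵢ² = 0.11² + 0.16² + 0.40² + 0.33² = 0.0121 + 0.0256 + 0.1600 + 0.1089 = 0.3066
B_Pick = 1 / 0.3066 = 3.2616
Ranking by B (broadest → narrowest): Green Frog (3.71) > Pickerel Frog (3.26) > Bullfrog (2.98)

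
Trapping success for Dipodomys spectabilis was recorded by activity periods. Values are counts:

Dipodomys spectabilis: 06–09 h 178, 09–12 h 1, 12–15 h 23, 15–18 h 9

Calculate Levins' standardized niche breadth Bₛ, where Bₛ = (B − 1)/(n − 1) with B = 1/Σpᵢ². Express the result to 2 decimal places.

0.13

Proportions for Dipodomys spectabilis (n=211): 178/211=0.8436, 1/211=0.0047, 23/211=0.1090, 9/211=0.0427
Σpᵢ² = 0.8436² + 0.0047² + 0.1090² + 0.0427² = 0.711661 + 0.000022 + 0.011881 + 0.001823 = 0.725387
B = 1 / 0.725387 = 1.3786
Bₛ = (B − 1)/(n − 1) = (1.3786 − 1)/(4 − 1) = 0.3786/3 = 0.1262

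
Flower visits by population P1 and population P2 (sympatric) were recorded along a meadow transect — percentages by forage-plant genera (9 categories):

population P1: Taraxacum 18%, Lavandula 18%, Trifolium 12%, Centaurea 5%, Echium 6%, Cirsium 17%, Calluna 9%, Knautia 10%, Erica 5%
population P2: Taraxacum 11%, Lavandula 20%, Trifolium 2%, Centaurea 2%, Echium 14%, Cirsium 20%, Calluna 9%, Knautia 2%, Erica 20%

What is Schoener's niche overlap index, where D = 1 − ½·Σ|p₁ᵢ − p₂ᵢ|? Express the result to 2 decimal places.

Convert percentages to proportions (divide by 100).
Σ|p₁ᵢ − p₂ᵢ| = 0.07 + 0.02 + 0.10 + 0.03 + 0.08 + 0.03 + 0.00 + 0.08 + 0.15 = 0.56
D = 1 − ½ × 0.56 = 1 − 0.280 = 0.7200

0.72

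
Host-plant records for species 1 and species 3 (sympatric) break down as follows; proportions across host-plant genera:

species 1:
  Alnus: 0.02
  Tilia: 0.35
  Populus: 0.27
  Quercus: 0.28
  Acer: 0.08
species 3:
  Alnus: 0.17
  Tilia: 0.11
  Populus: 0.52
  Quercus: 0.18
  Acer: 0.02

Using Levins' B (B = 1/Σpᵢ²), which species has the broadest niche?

species 1

Σp_1ᵢ² = 0.02² + 0.35² + 0.27² + 0.28² + 0.08² = 0.0004 + 0.1225 + 0.0729 + 0.0784 + 0.0064 = 0.2806
B_1 = 1 / 0.2806 = 3.5638
Σp_3ᵢ² = 0.17² + 0.11² + 0.52² + 0.18² + 0.02² = 0.0289 + 0.0121 + 0.2704 + 0.0324 + 0.0004 = 0.3442
B_3 = 1 / 0.3442 = 2.9053
Highest B → broadest niche (most generalist): species 1 (B = 3.56).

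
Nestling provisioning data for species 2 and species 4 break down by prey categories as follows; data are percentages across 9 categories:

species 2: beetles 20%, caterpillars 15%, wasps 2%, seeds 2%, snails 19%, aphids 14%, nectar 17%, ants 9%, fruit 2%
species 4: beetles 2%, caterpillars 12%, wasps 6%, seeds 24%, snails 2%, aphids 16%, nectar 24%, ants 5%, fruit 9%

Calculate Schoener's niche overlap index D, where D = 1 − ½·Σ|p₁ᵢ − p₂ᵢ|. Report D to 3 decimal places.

Convert percentages to proportions (divide by 100).
Σ|p₁ᵢ − p₂ᵢ| = 0.18 + 0.03 + 0.04 + 0.22 + 0.17 + 0.02 + 0.07 + 0.04 + 0.07 = 0.84
D = 1 − ½ × 0.84 = 1 − 0.420 = 0.58000

0.580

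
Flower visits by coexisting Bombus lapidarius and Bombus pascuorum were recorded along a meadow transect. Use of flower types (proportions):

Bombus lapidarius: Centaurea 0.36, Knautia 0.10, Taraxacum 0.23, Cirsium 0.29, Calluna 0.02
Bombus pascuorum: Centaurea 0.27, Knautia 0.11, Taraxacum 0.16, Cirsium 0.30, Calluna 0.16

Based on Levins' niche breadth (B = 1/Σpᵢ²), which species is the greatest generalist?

Σp_lapiᵢ² = 0.36² + 0.10² + 0.23² + 0.29² + 0.02² = 0.1296 + 0.0100 + 0.0529 + 0.0841 + 0.0004 = 0.2770
B_lapi = 1 / 0.2770 = 3.6101
Σp_pascᵢ² = 0.27² + 0.11² + 0.16² + 0.30² + 0.16² = 0.0729 + 0.0121 + 0.0256 + 0.0900 + 0.0256 = 0.2262
B_pasc = 1 / 0.2262 = 4.4209
Highest B → broadest niche (most generalist): Bombus pascuorum (B = 4.42).

Bombus pascuorum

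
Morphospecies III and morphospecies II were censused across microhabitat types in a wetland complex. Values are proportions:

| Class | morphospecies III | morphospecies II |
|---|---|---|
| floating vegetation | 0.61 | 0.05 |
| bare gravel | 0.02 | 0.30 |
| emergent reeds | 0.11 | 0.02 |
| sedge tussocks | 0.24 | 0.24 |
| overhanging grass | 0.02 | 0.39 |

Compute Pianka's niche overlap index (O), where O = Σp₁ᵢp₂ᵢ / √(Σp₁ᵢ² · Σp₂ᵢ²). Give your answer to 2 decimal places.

Σ p₁ᵢp₂ᵢ = 0.0305 + 0.0060 + 0.0022 + 0.0576 + 0.0078 = 0.1041
Σp_1ᵢ² = 0.61² + 0.02² + 0.11² + 0.24² + 0.02² = 0.3721 + 0.0004 + 0.0121 + 0.0576 + 0.0004 = 0.4426
Σp_2ᵢ² = 0.05² + 0.30² + 0.02² + 0.24² + 0.39² = 0.0025 + 0.0900 + 0.0004 + 0.0576 + 0.1521 = 0.3026
O = 0.1041 / √(0.4426 × 0.3026) = 0.1041 / 0.36597 = 0.2844

0.28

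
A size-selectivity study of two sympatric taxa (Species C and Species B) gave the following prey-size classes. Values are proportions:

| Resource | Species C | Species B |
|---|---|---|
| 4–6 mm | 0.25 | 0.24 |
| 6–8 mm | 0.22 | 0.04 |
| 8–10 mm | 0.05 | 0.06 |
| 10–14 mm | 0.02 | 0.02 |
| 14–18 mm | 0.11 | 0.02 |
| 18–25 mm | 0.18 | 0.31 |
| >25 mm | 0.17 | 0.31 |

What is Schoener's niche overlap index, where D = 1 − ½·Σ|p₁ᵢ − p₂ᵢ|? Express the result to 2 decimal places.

Σ|p₁ᵢ − p₂ᵢ| = 0.01 + 0.18 + 0.01 + 0.00 + 0.09 + 0.13 + 0.14 = 0.56
D = 1 − ½ × 0.56 = 1 − 0.280 = 0.7200

0.72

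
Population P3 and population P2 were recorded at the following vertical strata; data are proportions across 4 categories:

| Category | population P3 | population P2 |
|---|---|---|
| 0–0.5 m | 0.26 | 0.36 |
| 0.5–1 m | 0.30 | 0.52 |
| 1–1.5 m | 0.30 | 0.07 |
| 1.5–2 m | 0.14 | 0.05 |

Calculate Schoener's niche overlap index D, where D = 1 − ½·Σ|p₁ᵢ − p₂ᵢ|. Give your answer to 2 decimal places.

0.68

Σ|p₁ᵢ − p₂ᵢ| = 0.10 + 0.22 + 0.23 + 0.09 = 0.64
D = 1 − ½ × 0.64 = 1 − 0.320 = 0.6800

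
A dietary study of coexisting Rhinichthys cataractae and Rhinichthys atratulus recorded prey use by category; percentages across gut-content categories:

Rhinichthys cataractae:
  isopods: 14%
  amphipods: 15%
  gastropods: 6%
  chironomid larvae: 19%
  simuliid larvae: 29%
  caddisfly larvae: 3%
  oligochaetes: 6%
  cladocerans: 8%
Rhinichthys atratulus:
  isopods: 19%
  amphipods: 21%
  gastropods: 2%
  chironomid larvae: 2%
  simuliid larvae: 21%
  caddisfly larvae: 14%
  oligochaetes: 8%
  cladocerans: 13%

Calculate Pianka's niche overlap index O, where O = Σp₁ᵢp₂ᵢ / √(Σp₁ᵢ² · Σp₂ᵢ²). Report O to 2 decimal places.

Convert percentages to proportions (divide by 100).
Σ p₁ᵢp₂ᵢ = 0.0266 + 0.0315 + 0.0012 + 0.0038 + 0.0609 + 0.0042 + 0.0048 + 0.0104 = 0.1434
Σp_1ᵢ² = 0.14² + 0.15² + 0.06² + 0.19² + 0.29² + 0.03² + 0.06² + 0.08² = 0.0196 + 0.0225 + 0.0036 + 0.0361 + 0.0841 + 0.0009 + 0.0036 + 0.0064 = 0.1768
Σp_2ᵢ² = 0.19² + 0.21² + 0.02² + 0.02² + 0.21² + 0.14² + 0.08² + 0.13² = 0.0361 + 0.0441 + 0.0004 + 0.0004 + 0.0441 + 0.0196 + 0.0064 + 0.0169 = 0.1680
O = 0.1434 / √(0.1768 × 0.1680) = 0.1434 / 0.17234 = 0.8321

0.83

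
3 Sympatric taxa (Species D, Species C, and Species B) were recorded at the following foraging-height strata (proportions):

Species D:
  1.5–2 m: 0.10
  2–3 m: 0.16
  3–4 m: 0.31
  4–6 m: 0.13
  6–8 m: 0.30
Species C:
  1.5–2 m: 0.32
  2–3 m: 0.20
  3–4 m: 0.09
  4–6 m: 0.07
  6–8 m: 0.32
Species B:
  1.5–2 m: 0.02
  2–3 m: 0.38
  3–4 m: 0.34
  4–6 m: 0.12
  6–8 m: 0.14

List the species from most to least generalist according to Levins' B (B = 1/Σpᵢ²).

Σp_Dᵢ² = 0.10² + 0.16² + 0.31² + 0.13² + 0.30² = 0.0100 + 0.0256 + 0.0961 + 0.0169 + 0.0900 = 0.2386
B_D = 1 / 0.2386 = 4.1911
Σp_Cᵢ² = 0.32² + 0.20² + 0.09² + 0.07² + 0.32² = 0.1024 + 0.0400 + 0.0081 + 0.0049 + 0.1024 = 0.2578
B_C = 1 / 0.2578 = 3.8790
Σp_Bᵢ² = 0.02² + 0.38² + 0.34² + 0.12² + 0.14² = 0.0004 + 0.1444 + 0.1156 + 0.0144 + 0.0196 = 0.2944
B_B = 1 / 0.2944 = 3.3967
Ranking by B (broadest → narrowest): Species D (4.19) > Species C (3.88) > Species B (3.40)

Species D > Species C > Species B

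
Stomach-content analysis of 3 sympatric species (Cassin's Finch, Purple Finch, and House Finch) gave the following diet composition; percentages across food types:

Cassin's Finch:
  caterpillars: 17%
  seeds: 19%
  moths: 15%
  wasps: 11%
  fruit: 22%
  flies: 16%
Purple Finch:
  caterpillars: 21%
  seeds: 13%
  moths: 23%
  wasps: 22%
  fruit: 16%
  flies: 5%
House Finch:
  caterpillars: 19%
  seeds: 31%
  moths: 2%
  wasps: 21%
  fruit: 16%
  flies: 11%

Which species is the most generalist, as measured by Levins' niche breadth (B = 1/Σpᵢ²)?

Convert percentages to proportions (divide by 100).
Σp_Cassᵢ² = 0.17² + 0.19² + 0.15² + 0.11² + 0.22² + 0.16² = 0.0289 + 0.0361 + 0.0225 + 0.0121 + 0.0484 + 0.0256 = 0.1736
B_Cass = 1 / 0.1736 = 5.7604
Σp_Purpᵢ² = 0.21² + 0.13² + 0.23² + 0.22² + 0.16² + 0.05² = 0.0441 + 0.0169 + 0.0529 + 0.0484 + 0.0256 + 0.0025 = 0.1904
B_Purp = 1 / 0.1904 = 5.2521
Σp_Housᵢ² = 0.19² + 0.31² + 0.02² + 0.21² + 0.16² + 0.11² = 0.0361 + 0.0961 + 0.0004 + 0.0441 + 0.0256 + 0.0121 = 0.2144
B_Hous = 1 / 0.2144 = 4.6642
Highest B → broadest niche (most generalist): Cassin's Finch (B = 5.76).

Cassin's Finch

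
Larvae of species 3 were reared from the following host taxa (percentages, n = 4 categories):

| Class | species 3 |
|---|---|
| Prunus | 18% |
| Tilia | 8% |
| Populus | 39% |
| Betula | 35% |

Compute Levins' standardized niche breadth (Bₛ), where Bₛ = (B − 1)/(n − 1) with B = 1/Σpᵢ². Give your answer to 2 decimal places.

0.73

Convert percentages to proportions (divide by 100).
Σpᵢ² = 0.18² + 0.08² + 0.39² + 0.35² = 0.0324 + 0.0064 + 0.1521 + 0.1225 = 0.3134
B = 1 / 0.3134 = 3.1908
Bₛ = (B − 1)/(n − 1) = (3.1908 − 1)/(4 − 1) = 2.1908/3 = 0.7303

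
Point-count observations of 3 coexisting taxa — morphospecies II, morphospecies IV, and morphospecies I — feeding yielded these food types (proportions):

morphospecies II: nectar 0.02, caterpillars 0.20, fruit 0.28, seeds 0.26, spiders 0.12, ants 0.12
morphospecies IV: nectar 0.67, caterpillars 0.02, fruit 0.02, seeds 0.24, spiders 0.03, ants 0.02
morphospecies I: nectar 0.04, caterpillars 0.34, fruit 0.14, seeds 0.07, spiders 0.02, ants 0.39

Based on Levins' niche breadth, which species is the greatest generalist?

Σp_IIᵢ² = 0.02² + 0.20² + 0.28² + 0.26² + 0.12² + 0.12² = 0.0004 + 0.0400 + 0.0784 + 0.0676 + 0.0144 + 0.0144 = 0.2152
B_II = 1 / 0.2152 = 4.6468
Σp_IVᵢ² = 0.67² + 0.02² + 0.02² + 0.24² + 0.03² + 0.02² = 0.4489 + 0.0004 + 0.0004 + 0.0576 + 0.0009 + 0.0004 = 0.5086
B_IV = 1 / 0.5086 = 1.9662
Σp_Iᵢ² = 0.04² + 0.34² + 0.14² + 0.07² + 0.02² + 0.39² = 0.0016 + 0.1156 + 0.0196 + 0.0049 + 0.0004 + 0.1521 = 0.2942
B_I = 1 / 0.2942 = 3.3990
Highest B → broadest niche (most generalist): morphospecies II (B = 4.65).

morphospecies II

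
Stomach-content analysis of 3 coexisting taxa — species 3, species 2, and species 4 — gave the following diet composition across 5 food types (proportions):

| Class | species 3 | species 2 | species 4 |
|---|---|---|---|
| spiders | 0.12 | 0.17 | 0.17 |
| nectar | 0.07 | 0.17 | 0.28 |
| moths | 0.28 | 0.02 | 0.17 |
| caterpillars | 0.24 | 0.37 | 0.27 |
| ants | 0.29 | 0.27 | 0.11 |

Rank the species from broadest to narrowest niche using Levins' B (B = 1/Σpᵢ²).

Σp_3ᵢ² = 0.12² + 0.07² + 0.28² + 0.24² + 0.29² = 0.0144 + 0.0049 + 0.0784 + 0.0576 + 0.0841 = 0.2394
B_3 = 1 / 0.2394 = 4.1771
Σp_2ᵢ² = 0.17² + 0.17² + 0.02² + 0.37² + 0.27² = 0.0289 + 0.0289 + 0.0004 + 0.1369 + 0.0729 = 0.2680
B_2 = 1 / 0.2680 = 3.7313
Σp_4ᵢ² = 0.17² + 0.28² + 0.17² + 0.27² + 0.11² = 0.0289 + 0.0784 + 0.0289 + 0.0729 + 0.0121 = 0.2212
B_4 = 1 / 0.2212 = 4.5208
Ranking by B (broadest → narrowest): species 4 (4.52) > species 3 (4.18) > species 2 (3.73)

species 4 > species 3 > species 2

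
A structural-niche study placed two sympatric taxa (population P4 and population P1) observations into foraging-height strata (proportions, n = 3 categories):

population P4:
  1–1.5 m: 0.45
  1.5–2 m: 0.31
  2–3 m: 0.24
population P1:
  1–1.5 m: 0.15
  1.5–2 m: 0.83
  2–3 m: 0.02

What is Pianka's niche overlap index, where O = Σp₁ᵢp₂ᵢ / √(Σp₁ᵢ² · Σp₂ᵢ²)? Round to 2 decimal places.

Σ p₁ᵢp₂ᵢ = 0.0675 + 0.2573 + 0.0048 = 0.3296
Σp_1ᵢ² = 0.45² + 0.31² + 0.24² = 0.2025 + 0.0961 + 0.0576 = 0.3562
Σp_2ᵢ² = 0.15² + 0.83² + 0.02² = 0.0225 + 0.6889 + 0.0004 = 0.7118
O = 0.3296 / √(0.3562 × 0.7118) = 0.3296 / 0.50353 = 0.6546

0.65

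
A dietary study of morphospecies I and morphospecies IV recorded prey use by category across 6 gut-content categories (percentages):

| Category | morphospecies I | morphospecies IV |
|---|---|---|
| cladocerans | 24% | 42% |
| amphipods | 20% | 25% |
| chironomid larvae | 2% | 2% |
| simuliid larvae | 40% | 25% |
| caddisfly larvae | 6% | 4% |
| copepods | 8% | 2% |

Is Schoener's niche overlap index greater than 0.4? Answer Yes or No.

Yes

Convert percentages to proportions (divide by 100).
Σ|p₁ᵢ − p₂ᵢ| = 0.18 + 0.05 + 0.00 + 0.15 + 0.02 + 0.06 = 0.46
D = 1 − ½ × 0.46 = 1 − 0.230 = 0.7700
D = 0.7700 > 0.4 → Yes.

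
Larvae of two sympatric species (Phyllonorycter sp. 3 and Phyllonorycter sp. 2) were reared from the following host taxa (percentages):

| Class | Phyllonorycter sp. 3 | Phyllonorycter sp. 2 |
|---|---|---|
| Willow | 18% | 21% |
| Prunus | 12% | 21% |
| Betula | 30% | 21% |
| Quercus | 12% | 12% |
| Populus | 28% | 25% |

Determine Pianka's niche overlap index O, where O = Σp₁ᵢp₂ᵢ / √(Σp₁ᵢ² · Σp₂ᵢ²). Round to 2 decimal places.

Convert percentages to proportions (divide by 100).
Σ p₁ᵢp₂ᵢ = 0.0378 + 0.0252 + 0.0630 + 0.0144 + 0.0700 = 0.2104
Σp_1ᵢ² = 0.18² + 0.12² + 0.30² + 0.12² + 0.28² = 0.0324 + 0.0144 + 0.0900 + 0.0144 + 0.0784 = 0.2296
Σp_2ᵢ² = 0.21² + 0.21² + 0.21² + 0.12² + 0.25² = 0.0441 + 0.0441 + 0.0441 + 0.0144 + 0.0625 = 0.2092
O = 0.2104 / √(0.2296 × 0.2092) = 0.2104 / 0.21916 = 0.9600

0.96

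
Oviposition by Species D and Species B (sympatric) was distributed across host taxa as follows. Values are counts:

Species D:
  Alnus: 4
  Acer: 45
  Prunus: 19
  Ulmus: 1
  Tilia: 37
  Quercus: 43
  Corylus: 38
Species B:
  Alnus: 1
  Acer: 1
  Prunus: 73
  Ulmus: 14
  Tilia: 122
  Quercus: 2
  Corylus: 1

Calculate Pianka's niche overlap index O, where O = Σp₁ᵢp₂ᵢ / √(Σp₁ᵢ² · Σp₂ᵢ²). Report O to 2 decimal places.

0.51

Proportions for Species D (n=187): 4/187=0.0214, 45/187=0.2406, 19/187=0.1016, 1/187=0.0053, 37/187=0.1979, 43/187=0.2299, 38/187=0.2032
Proportions for Species B (n=214): 1/214=0.0047, 1/214=0.0047, 73/214=0.3411, 14/214=0.0654, 122/214=0.5701, 2/214=0.0093, 1/214=0.0047
Σ p₁ᵢp₂ᵢ = 0.000101 + 0.001131 + 0.034656 + 0.000347 + 0.112823 + 0.002138 + 0.000955 = 0.152151
Σp_1ᵢ² = 0.0214² + 0.2406² + 0.1016² + 0.0053² + 0.1979² + 0.2299² + 0.2032² = 0.000458 + 0.057888 + 0.010323 + 0.000028 + 0.039164 + 0.052854 + 0.041290 = 0.202005
Σp_2ᵢ² = 0.0047² + 0.0047² + 0.3411² + 0.0654² + 0.5701² + 0.0093² + 0.0047² = 0.000022 + 0.000022 + 0.116349 + 0.004277 + 0.325014 + 0.000086 + 0.000022 = 0.445792
O = 0.152151 / √(0.202005 × 0.445792) = 0.152151 / 0.3000870 = 0.5070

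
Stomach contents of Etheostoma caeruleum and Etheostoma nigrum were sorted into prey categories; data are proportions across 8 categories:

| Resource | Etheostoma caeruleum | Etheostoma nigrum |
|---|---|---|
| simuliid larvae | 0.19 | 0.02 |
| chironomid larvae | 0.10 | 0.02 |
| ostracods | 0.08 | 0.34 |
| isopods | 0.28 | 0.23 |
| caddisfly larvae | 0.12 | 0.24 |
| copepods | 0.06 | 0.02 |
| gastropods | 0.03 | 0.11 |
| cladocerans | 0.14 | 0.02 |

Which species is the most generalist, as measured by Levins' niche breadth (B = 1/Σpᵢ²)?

Σp_caerᵢ² = 0.19² + 0.10² + 0.08² + 0.28² + 0.12² + 0.06² + 0.03² + 0.14² = 0.0361 + 0.0100 + 0.0064 + 0.0784 + 0.0144 + 0.0036 + 0.0009 + 0.0196 = 0.1694
B_caer = 1 / 0.1694 = 5.9032
Σp_nigrᵢ² = 0.02² + 0.02² + 0.34² + 0.23² + 0.24² + 0.02² + 0.11² + 0.02² = 0.0004 + 0.0004 + 0.1156 + 0.0529 + 0.0576 + 0.0004 + 0.0121 + 0.0004 = 0.2398
B_nigr = 1 / 0.2398 = 4.1701
Highest B → broadest niche (most generalist): Etheostoma caeruleum (B = 5.90).

Etheostoma caeruleum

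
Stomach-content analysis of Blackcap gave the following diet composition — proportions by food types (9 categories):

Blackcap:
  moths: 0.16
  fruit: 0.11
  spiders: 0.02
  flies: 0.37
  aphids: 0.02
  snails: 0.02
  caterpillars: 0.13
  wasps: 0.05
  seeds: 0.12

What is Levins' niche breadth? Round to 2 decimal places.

Σpᵢ² = 0.16² + 0.11² + 0.02² + 0.37² + 0.02² + 0.02² + 0.13² + 0.05² + 0.12² = 0.0256 + 0.0121 + 0.0004 + 0.1369 + 0.0004 + 0.0004 + 0.0169 + 0.0025 + 0.0144 = 0.2096
B = 1 / 0.2096 = 4.7710

4.77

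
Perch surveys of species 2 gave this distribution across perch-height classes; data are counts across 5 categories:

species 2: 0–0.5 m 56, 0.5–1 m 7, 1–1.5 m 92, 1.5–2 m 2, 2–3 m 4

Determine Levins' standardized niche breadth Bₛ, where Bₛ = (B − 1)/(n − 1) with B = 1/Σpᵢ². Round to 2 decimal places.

Proportions for species 2 (n=161): 56/161=0.3478, 7/161=0.0435, 92/161=0.5714, 2/161=0.0124, 4/161=0.0248
Σpᵢ² = 0.3478² + 0.0435² + 0.5714² + 0.0124² + 0.0248² = 0.120965 + 0.001892 + 0.326498 + 0.000154 + 0.000615 = 0.450124
B = 1 / 0.450124 = 2.2216
Bₛ = (B − 1)/(n − 1) = (2.2216 − 1)/(5 − 1) = 1.2216/4 = 0.3054

0.31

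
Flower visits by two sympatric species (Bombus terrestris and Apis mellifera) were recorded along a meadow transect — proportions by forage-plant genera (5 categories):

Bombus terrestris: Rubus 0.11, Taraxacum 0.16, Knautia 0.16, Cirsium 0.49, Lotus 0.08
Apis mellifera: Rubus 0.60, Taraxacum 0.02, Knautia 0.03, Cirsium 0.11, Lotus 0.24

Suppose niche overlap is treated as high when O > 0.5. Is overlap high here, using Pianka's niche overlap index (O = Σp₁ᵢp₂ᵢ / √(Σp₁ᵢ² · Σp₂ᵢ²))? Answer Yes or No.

Σ p₁ᵢp₂ᵢ = 0.0660 + 0.0032 + 0.0048 + 0.0539 + 0.0192 = 0.1471
Σp_1ᵢ² = 0.11² + 0.16² + 0.16² + 0.49² + 0.08² = 0.0121 + 0.0256 + 0.0256 + 0.2401 + 0.0064 = 0.3098
Σp_2ᵢ² = 0.60² + 0.02² + 0.03² + 0.11² + 0.24² = 0.3600 + 0.0004 + 0.0009 + 0.0121 + 0.0576 = 0.4310
O = 0.1471 / √(0.3098 × 0.4310) = 0.1471 / 0.36541 = 0.4026
O = 0.4026 < 0.5 → No.

No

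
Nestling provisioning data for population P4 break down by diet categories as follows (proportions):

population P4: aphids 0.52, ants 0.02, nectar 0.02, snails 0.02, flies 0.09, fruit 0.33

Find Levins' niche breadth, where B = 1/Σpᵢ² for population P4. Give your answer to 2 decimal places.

Σpᵢ² = 0.52² + 0.02² + 0.02² + 0.02² + 0.09² + 0.33² = 0.2704 + 0.0004 + 0.0004 + 0.0004 + 0.0081 + 0.1089 = 0.3886
B = 1 / 0.3886 = 2.5733

2.57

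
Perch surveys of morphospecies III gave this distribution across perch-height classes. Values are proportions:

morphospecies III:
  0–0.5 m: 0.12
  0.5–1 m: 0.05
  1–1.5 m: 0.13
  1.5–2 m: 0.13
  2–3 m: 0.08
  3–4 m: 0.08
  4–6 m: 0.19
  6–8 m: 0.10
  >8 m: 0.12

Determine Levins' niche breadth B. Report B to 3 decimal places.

8.065

Σpᵢ² = 0.12² + 0.05² + 0.13² + 0.13² + 0.08² + 0.08² + 0.19² + 0.10² + 0.12² = 0.0144 + 0.0025 + 0.0169 + 0.0169 + 0.0064 + 0.0064 + 0.0361 + 0.0100 + 0.0144 = 0.1240
B = 1 / 0.1240 = 8.06452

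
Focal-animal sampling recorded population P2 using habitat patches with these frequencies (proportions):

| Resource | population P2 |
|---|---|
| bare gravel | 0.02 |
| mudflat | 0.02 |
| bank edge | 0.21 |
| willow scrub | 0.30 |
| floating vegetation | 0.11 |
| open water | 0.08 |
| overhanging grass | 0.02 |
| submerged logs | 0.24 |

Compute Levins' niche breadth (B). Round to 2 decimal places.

4.73

Σpᵢ² = 0.02² + 0.02² + 0.21² + 0.30² + 0.11² + 0.08² + 0.02² + 0.24² = 0.0004 + 0.0004 + 0.0441 + 0.0900 + 0.0121 + 0.0064 + 0.0004 + 0.0576 = 0.2114
B = 1 / 0.2114 = 4.7304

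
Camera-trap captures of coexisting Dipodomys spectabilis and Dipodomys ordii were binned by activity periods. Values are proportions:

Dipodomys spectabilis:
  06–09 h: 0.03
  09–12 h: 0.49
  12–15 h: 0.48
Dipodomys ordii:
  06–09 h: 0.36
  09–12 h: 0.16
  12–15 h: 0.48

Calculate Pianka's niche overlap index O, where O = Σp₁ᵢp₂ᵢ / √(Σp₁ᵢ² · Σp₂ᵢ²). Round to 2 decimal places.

Σ p₁ᵢp₂ᵢ = 0.0108 + 0.0784 + 0.2304 = 0.3196
Σp_1ᵢ² = 0.03² + 0.49² + 0.48² = 0.0009 + 0.2401 + 0.2304 = 0.4714
Σp_2ᵢ² = 0.36² + 0.16² + 0.48² = 0.1296 + 0.0256 + 0.2304 = 0.3856
O = 0.3196 / √(0.4714 × 0.3856) = 0.3196 / 0.42635 = 0.7496

0.75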